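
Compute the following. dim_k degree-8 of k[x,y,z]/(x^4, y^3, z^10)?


Need i<4, j<3, k<10 with i+j+k=8.
For each i, j ranges over max(0,8-i-9)..min(2,8-i):
  i=0: j in [0,2] -> 3
  i=1: j in [0,2] -> 3
  i=2: j in [0,2] -> 3
  i=3: j in [0,2] -> 3
H(8) = 3+3+3+3 = 12


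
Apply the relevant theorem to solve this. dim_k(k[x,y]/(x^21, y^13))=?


Basis: x^i*y^j, i<21, j<13
21*13=273


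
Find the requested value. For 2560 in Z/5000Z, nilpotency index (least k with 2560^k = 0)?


2560^k mod 5000:
k=1: 2560
k=2: 3600
k=3: 1000
k=4: 0
First zero at k = 4


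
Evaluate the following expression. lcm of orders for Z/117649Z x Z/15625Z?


Exponent = lcm of the cyclic orders; pairwise coprime => product.
7^6*5^6=117649*15625=1838265625


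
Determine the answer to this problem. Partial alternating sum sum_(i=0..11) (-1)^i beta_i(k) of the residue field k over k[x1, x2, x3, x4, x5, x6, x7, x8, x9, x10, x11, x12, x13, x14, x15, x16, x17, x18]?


Koszul resolution: beta_i(k)=C(n,i), n=18
sum_(i=0..p) (-1)^i C(n,i) = (-1)^p C(n-1,p)
(-1)^11*C(17,11) = (-1)^11*12376 = -12376


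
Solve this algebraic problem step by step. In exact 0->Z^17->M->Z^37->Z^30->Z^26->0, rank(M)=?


Alt sum=0:
(-1)^0*17 + (-1)^1*? + (-1)^2*37 + (-1)^3*30 + (-1)^4*26=0
rank(M)=50


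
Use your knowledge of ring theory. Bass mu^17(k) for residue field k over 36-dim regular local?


C(n,i)=C(36,17)=8597496600


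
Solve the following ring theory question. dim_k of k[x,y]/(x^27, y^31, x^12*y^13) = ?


k[x,y]/I, I = (x^27, y^31, x^12*y^13)
Rect: 27x31=837. Corner: (27-12)x(31-13)=270.
dim = 837-270 = 567


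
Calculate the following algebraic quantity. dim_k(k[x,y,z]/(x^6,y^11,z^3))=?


Basis: x^iy^jz^k, i<6,j<11,k<3
6*11*3=198


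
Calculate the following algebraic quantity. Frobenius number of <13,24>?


gcd(13,24)=1 => F=ab-a-b=13*24-13-24=312-37=275


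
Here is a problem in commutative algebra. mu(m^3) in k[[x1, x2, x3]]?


C(n+d-1,d)=C(5,3)=10


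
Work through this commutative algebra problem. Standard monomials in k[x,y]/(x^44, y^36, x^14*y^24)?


k[x,y]/I, I = (x^44, y^36, x^14*y^24)
Rect: 44x36=1584. Corner: (44-14)x(36-24)=360.
dim = 1584-360 = 1224


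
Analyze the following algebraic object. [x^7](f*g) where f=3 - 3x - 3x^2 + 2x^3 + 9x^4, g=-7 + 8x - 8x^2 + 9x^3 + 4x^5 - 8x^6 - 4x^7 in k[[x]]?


[x^7] = sum a_i*b_j, i+j=7
  3*-4=-12
  -3*-8=24
  -3*4=-12
  9*9=81
Sum=81


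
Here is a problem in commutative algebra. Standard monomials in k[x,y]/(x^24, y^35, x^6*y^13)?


k[x,y]/I, I = (x^24, y^35, x^6*y^13)
Rect: 24x35=840. Corner: (24-6)x(35-13)=396.
dim = 840-396 = 444


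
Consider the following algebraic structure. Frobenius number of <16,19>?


gcd(16,19)=1 => F=ab-a-b=16*19-16-19=304-35=269


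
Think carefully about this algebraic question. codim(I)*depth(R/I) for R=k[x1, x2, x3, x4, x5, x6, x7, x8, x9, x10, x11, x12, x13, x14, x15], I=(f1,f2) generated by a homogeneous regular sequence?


codim=2, depth=dim(R/I)=15-2=13
Product=2*13=26


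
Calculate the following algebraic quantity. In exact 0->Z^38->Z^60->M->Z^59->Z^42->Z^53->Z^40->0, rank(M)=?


Alt sum=0:
(-1)^0*38 + (-1)^1*60 + (-1)^2*? + (-1)^3*59 + (-1)^4*42 + (-1)^5*53 + (-1)^6*40=0
rank(M)=52


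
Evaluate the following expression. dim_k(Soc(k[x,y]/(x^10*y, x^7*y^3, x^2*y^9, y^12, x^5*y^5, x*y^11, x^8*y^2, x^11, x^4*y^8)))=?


Socle = ann(m) = span of standard monomials u with x*u, y*u in I (staircase corners).
Minimal generators: x^11, x^10*y, x^8*y^2, x^7*y^3, x^5*y^5, x^4*y^8, x^2*y^9, x*y^11, y^12
Corners: y^11, xy^10, x^3y^8, x^4y^7, x^6y^4, x^7y^2, x^9y, x^10
Socle dim=8


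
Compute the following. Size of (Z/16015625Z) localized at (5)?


5-primary part: 16015625=5^8*41
Size=5^8=390625


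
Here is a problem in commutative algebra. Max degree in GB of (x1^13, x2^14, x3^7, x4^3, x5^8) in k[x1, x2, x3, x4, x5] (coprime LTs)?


Pure powers, coprime LTs => already GB.
Degrees: 13, 14, 7, 3, 8
Max=14


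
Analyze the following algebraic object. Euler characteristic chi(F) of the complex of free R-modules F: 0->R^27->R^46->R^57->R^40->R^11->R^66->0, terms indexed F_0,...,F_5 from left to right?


chi = sum (-1)^i * rank:
(-1)^0*27=27
(-1)^1*46=-46
(-1)^2*57=57
(-1)^3*40=-40
(-1)^4*11=11
(-1)^5*66=-66
chi=-57


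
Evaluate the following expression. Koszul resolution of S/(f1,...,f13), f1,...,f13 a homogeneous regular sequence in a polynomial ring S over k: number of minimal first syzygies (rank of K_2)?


Regular sequence => Koszul complex is the minimal free resolution.
Syz_1 minimally generated by Koszul relations f_i*e_j - f_j*e_i (i<j): mu(Syz_1) = beta_2 = C(m,2) = m(m-1)/2
m=13
13*12/2 = 78


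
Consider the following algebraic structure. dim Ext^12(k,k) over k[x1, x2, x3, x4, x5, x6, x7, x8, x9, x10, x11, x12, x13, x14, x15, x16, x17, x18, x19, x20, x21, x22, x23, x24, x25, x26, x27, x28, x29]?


C(n,i)=C(29,12)=51895935


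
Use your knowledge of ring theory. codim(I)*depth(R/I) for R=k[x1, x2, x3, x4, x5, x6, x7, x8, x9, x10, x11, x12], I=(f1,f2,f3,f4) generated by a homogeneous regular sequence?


codim=4, depth=dim(R/I)=12-4=8
Product=4*8=32


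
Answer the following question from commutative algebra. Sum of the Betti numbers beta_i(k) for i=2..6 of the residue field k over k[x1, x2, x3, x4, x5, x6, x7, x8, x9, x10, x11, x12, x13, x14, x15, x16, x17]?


Koszul resolution: beta_i(k)=C(n,i), n=17
C(17,2)=136, C(17,3)=680, C(17,4)=2380, C(17,5)=6188, C(17,6)=12376
Sum=21760


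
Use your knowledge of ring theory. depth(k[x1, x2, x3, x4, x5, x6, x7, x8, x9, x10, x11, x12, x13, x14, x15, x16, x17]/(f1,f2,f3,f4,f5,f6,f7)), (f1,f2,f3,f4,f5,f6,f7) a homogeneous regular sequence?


depth(R)=17
depth(R/I)=17-7=10


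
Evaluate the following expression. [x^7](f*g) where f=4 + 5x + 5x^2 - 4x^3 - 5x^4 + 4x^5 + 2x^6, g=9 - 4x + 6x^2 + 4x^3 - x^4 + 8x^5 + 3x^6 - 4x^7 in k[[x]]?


[x^7] = sum a_i*b_j, i+j=7
  4*-4=-16
  5*3=15
  5*8=40
  -4*-1=4
  -5*4=-20
  4*6=24
  2*-4=-8
Sum=39


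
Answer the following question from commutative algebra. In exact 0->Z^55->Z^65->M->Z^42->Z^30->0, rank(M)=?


Alt sum=0:
(-1)^0*55 + (-1)^1*65 + (-1)^2*? + (-1)^3*42 + (-1)^4*30=0
rank(M)=22


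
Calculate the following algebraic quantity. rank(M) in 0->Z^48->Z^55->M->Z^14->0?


Alt sum=0:
(-1)^0*48 + (-1)^1*55 + (-1)^2*? + (-1)^3*14=0
rank(M)=21


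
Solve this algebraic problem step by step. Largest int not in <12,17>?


gcd(12,17)=1 => F=ab-a-b=12*17-12-17=204-29=175


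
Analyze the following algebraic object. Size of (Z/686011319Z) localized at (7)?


7-primary part: 686011319=7^9*17
Size=7^9=40353607


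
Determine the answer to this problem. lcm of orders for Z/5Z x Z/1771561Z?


Exponent = lcm of the cyclic orders; pairwise coprime => product.
5^1*11^6=5*1771561=8857805


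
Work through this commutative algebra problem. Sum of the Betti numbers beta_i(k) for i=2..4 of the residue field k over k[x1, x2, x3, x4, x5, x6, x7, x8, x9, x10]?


Koszul resolution: beta_i(k)=C(n,i), n=10
C(10,2)=45, C(10,3)=120, C(10,4)=210
Sum=375


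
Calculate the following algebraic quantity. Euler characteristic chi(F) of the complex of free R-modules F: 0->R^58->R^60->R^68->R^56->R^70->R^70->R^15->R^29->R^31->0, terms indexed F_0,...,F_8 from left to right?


chi = sum (-1)^i * rank:
(-1)^0*58=58
(-1)^1*60=-60
(-1)^2*68=68
(-1)^3*56=-56
(-1)^4*70=70
(-1)^5*70=-70
(-1)^6*15=15
(-1)^7*29=-29
(-1)^8*31=31
chi=27


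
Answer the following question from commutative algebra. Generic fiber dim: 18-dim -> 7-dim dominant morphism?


dim(fiber)=dim(X)-dim(Y)=18-7=11


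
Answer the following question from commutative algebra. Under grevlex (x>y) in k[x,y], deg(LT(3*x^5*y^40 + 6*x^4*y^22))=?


LT: 3*x^5*y^40
deg_x=5, deg_y=40
Total=5+40=45


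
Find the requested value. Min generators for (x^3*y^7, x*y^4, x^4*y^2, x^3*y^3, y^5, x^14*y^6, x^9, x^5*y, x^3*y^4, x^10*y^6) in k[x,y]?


Remove redundant (divisible by others).
x^3*y^4 redundant.
x^3*y^7 redundant.
x^14*y^6 redundant.
x^10*y^6 redundant.
Min: x^9, x^5*y, x^4*y^2, x^3*y^3, x*y^4, y^5
Count=6


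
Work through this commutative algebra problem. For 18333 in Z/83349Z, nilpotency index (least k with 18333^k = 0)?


18333^k mod 83349:
k=1: 18333
k=2: 35721
k=3: 0
First zero at k = 3


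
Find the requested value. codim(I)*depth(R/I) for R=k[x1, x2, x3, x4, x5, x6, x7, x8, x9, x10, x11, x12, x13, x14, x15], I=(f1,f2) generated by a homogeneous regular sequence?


codim=2, depth=dim(R/I)=15-2=13
Product=2*13=26


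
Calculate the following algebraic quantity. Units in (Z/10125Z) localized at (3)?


Local ring = Z/81Z.
phi(81) = 3^3*(3-1) = 54


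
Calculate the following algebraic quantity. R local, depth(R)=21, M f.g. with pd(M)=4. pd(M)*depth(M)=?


pd+depth=21
depth=21-4=17
pd*depth=4*17=68


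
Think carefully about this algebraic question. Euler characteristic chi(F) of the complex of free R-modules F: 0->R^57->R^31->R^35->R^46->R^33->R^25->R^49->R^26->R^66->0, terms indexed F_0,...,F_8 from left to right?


chi = sum (-1)^i * rank:
(-1)^0*57=57
(-1)^1*31=-31
(-1)^2*35=35
(-1)^3*46=-46
(-1)^4*33=33
(-1)^5*25=-25
(-1)^6*49=49
(-1)^7*26=-26
(-1)^8*66=66
chi=112


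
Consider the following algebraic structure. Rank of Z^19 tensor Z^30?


rank(M(x)N) = rank(M)*rank(N)
19*30 = 570


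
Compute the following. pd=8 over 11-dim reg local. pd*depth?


pd+depth=11
depth=11-8=3
pd*depth=8*3=24


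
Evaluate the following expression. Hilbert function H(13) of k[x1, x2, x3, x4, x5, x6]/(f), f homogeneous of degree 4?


C(18,5)-C(14,5)=8568-2002=6566


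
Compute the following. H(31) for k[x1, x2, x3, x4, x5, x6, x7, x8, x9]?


C(d+n-1,n-1)=C(39,8)=61523748


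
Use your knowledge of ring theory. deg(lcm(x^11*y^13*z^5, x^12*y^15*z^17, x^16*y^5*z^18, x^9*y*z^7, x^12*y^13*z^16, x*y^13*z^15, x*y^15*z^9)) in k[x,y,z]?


lcm = componentwise max:
x: max(11,12,16,9,12,1,1)=16
y: max(13,15,5,1,13,13,15)=15
z: max(5,17,18,7,16,15,9)=18
Total=16+15+18=49


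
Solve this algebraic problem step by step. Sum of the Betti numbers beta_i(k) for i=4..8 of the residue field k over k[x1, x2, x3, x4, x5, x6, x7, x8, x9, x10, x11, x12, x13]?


Koszul resolution: beta_i(k)=C(n,i), n=13
C(13,4)=715, C(13,5)=1287, C(13,6)=1716, C(13,7)=1716, C(13,8)=1287
Sum=6721


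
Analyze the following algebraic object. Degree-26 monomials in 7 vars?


C(d+n-1,n-1)=C(32,6)=906192


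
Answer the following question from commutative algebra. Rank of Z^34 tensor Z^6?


rank(M(x)N) = rank(M)*rank(N)
34*6 = 204


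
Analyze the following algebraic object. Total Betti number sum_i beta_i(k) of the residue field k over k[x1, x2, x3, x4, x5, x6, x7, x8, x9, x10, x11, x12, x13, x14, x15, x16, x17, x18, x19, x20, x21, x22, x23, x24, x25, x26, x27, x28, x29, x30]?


Koszul resolution: beta_i(k)=C(n,i), n=30
sum_i C(30,i) = 2^30 = 1073741824


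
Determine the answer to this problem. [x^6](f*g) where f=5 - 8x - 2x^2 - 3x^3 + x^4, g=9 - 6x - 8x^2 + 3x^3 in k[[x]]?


[x^6] = sum a_i*b_j, i+j=6
  -3*3=-9
  1*-8=-8
Sum=-17


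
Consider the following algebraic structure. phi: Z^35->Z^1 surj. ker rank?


rank(ker) = 35-1 = 34


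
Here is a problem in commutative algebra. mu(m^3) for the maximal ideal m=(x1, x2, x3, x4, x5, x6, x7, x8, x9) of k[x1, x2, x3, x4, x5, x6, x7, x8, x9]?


Graded Nakayama: mu(m^d) = dim_k (m^d/m^(d+1)) = #degree-3 monomials in 9 vars
C(n+d-1,d)=C(11,3)=165


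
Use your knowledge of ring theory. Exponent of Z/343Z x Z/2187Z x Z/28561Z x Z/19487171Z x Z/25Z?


Exponent = lcm of the cyclic orders; pairwise coprime => product.
7^3*3^7*13^4*11^7*5^2=343*2187*28561*19487171*25=10437707375101781775


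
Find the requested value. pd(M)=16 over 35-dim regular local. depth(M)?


pd+depth=depth(R)=35
depth=35-16=19


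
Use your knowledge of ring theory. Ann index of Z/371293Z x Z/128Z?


Exponent = lcm of the cyclic orders; pairwise coprime => product.
13^5*2^7=371293*128=47525504


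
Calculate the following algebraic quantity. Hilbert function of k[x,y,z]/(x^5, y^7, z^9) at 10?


Need i<5, j<7, k<9 with i+j+k=10.
For each i, j ranges over max(0,10-i-8)..min(6,10-i):
  i=0: j in [2,6] -> 5
  i=1: j in [1,6] -> 6
  i=2: j in [0,6] -> 7
  i=3: j in [0,6] -> 7
  i=4: j in [0,6] -> 7
H(10) = 5+6+7+7+7 = 32


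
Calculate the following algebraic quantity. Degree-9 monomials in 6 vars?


C(d+n-1,n-1)=C(14,5)=2002


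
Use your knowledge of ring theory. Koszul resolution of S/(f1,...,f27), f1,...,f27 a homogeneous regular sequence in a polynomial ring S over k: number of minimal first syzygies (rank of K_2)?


Regular sequence => Koszul complex is the minimal free resolution.
Syz_1 minimally generated by Koszul relations f_i*e_j - f_j*e_i (i<j): mu(Syz_1) = beta_2 = C(m,2) = m(m-1)/2
m=27
27*26/2 = 351


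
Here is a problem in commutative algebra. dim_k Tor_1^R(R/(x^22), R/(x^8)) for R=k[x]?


Tor_1(R/I,R/J)=(I cap J)/IJ=(x^22)/(x^30)
dim=30-22=min(22,8)=8


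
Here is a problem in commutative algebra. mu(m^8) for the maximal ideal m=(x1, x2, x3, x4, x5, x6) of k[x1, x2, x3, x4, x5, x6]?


Graded Nakayama: mu(m^d) = dim_k (m^d/m^(d+1)) = #degree-8 monomials in 6 vars
C(n+d-1,d)=C(13,8)=1287


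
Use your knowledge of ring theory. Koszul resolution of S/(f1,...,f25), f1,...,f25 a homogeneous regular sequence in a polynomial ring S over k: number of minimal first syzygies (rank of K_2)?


Regular sequence => Koszul complex is the minimal free resolution.
Syz_1 minimally generated by Koszul relations f_i*e_j - f_j*e_i (i<j): mu(Syz_1) = beta_2 = C(m,2) = m(m-1)/2
m=25
25*24/2 = 300


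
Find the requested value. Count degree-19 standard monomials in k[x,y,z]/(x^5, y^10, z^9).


Need i<5, j<10, k<9 with i+j+k=19.
For each i, j ranges over max(0,19-i-8)..min(9,19-i):
  i=0: j in [11,9] -> 0
  i=1: j in [10,9] -> 0
  i=2: j in [9,9] -> 1
  i=3: j in [8,9] -> 2
  i=4: j in [7,9] -> 3
H(19) = 0+0+1+2+3 = 6


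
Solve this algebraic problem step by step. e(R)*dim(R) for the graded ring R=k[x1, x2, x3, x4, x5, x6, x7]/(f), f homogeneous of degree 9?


e(R)=deg(f)=9, dim(R)=7-1=6
e*dim=9*6=54


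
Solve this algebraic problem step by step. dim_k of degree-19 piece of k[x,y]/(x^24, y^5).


k[x,y], I = (x^24, y^5), d = 19
Need i < 24 and d-i < 5.
Range: 15 <= i <= 19.
H(19) = 5


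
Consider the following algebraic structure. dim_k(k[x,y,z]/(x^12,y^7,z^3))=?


Basis: x^iy^jz^k, i<12,j<7,k<3
12*7*3=252


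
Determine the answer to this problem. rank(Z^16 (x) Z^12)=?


rank(M(x)N) = rank(M)*rank(N)
16*12 = 192


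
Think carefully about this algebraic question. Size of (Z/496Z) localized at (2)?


2-primary part: 496=2^4*31
Size=2^4=16


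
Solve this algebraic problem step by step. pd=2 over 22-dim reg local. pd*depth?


pd+depth=22
depth=22-2=20
pd*depth=2*20=40


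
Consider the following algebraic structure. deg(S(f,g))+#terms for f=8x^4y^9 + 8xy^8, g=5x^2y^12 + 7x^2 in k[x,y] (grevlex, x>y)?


LT(f)=8x^4y^9, LT(g)=5x^2y^12
lcm(LM)=x^4y^12
S(f,g) (scaled by 40 to clear denominators) = 5y^3*f - 8x^2*g = 40xy^11 - 56x^4
2 terms, deg 12.
12+2=14


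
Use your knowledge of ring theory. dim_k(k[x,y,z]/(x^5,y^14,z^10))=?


Basis: x^iy^jz^k, i<5,j<14,k<10
5*14*10=700


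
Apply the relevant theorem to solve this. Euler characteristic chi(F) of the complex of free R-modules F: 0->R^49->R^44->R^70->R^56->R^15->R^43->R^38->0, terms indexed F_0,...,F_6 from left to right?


chi = sum (-1)^i * rank:
(-1)^0*49=49
(-1)^1*44=-44
(-1)^2*70=70
(-1)^3*56=-56
(-1)^4*15=15
(-1)^5*43=-43
(-1)^6*38=38
chi=29


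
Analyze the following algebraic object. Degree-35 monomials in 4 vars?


C(d+n-1,n-1)=C(38,3)=8436


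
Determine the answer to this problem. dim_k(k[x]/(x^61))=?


Basis: 1,x,...,x^60
dim=61


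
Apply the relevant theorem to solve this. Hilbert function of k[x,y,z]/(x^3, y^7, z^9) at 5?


Need i<3, j<7, k<9 with i+j+k=5.
For each i, j ranges over max(0,5-i-8)..min(6,5-i):
  i=0: j in [0,5] -> 6
  i=1: j in [0,4] -> 5
  i=2: j in [0,3] -> 4
H(5) = 6+5+4 = 15


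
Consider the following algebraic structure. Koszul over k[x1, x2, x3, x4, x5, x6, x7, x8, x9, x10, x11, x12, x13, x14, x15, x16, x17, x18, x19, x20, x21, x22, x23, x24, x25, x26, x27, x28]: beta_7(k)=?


C(n,i)=C(28,7)=1184040


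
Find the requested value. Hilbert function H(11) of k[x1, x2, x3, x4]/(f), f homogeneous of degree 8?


C(14,3)-C(6,3)=364-20=344


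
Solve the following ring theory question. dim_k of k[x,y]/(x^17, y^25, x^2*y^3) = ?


k[x,y]/I, I = (x^17, y^25, x^2*y^3)
Rect: 17x25=425. Corner: (17-2)x(25-3)=330.
dim = 425-330 = 95


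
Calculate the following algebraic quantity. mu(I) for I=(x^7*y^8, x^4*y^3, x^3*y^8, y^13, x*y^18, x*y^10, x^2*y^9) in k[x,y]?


Remove redundant (divisible by others).
x*y^18 redundant.
x^7*y^8 redundant.
Min: x^4*y^3, x^3*y^8, x^2*y^9, x*y^10, y^13
Count=5


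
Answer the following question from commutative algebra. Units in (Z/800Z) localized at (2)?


Local ring = Z/32Z.
phi(32) = 2^4*(2-1) = 16


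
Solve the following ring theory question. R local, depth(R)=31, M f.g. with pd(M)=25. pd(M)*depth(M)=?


pd+depth=31
depth=31-25=6
pd*depth=25*6=150


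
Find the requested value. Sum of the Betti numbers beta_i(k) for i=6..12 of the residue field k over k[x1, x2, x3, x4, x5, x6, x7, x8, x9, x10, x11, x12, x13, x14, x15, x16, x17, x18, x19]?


Koszul resolution: beta_i(k)=C(n,i), n=19
C(19,6)=27132, C(19,7)=50388, C(19,8)=75582, C(19,9)=92378, C(19,10)=92378, C(19,11)=75582, C(19,12)=50388
Sum=463828


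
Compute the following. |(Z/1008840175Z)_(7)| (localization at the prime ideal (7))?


7-primary part: 1008840175=7^9*25
Size=7^9=40353607


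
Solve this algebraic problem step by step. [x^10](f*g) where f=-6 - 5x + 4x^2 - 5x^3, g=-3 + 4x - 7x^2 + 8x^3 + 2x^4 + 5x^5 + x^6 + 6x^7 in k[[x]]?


[x^10] = sum a_i*b_j, i+j=10
  -5*6=-30
Sum=-30


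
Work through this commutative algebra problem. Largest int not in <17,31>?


gcd(17,31)=1 => F=ab-a-b=17*31-17-31=527-48=479


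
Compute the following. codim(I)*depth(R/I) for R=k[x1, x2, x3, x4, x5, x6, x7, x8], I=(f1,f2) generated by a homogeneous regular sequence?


codim=2, depth=dim(R/I)=8-2=6
Product=2*6=12


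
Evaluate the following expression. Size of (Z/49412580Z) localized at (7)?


7-primary part: 49412580=7^7*60
Size=7^7=823543


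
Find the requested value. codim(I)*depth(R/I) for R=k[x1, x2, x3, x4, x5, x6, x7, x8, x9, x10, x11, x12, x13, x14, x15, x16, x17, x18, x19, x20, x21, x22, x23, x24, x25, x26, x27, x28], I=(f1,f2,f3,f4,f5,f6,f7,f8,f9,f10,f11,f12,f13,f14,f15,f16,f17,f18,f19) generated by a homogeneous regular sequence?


codim=19, depth=dim(R/I)=28-19=9
Product=19*9=171


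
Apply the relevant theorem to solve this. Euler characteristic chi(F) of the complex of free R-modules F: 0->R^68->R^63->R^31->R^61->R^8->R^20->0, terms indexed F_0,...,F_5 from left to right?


chi = sum (-1)^i * rank:
(-1)^0*68=68
(-1)^1*63=-63
(-1)^2*31=31
(-1)^3*61=-61
(-1)^4*8=8
(-1)^5*20=-20
chi=-37


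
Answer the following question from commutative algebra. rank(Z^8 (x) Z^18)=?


rank(M(x)N) = rank(M)*rank(N)
8*18 = 144


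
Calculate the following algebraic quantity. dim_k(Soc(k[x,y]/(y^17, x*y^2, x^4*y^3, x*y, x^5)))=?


Socle = ann(m) = span of standard monomials u with x*u, y*u in I (staircase corners).
Redundant generators: x^4*y^3, x*y^2
Minimal generators: x^5, x*y, y^17
Corners: y^16, x^4
Socle dim=2


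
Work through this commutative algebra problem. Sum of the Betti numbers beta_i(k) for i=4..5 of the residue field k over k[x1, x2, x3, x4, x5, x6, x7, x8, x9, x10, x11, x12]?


Koszul resolution: beta_i(k)=C(n,i), n=12
C(12,4)=495, C(12,5)=792
Sum=1287


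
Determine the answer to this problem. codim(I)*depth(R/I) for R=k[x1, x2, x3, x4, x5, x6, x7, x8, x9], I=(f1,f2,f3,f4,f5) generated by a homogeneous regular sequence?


codim=5, depth=dim(R/I)=9-5=4
Product=5*4=20


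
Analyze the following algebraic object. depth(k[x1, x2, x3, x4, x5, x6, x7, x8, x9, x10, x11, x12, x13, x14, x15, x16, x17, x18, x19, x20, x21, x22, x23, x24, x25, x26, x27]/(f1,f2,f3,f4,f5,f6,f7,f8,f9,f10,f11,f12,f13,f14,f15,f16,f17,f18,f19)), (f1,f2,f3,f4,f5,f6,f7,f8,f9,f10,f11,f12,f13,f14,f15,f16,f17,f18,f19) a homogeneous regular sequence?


depth(R)=27
depth(R/I)=27-19=8


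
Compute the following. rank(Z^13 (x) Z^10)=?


rank(M(x)N) = rank(M)*rank(N)
13*10 = 130


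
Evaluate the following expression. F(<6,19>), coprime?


gcd(6,19)=1 => F=ab-a-b=6*19-6-19=114-25=89


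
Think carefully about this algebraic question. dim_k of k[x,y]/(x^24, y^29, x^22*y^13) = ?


k[x,y]/I, I = (x^24, y^29, x^22*y^13)
Rect: 24x29=696. Corner: (24-22)x(29-13)=32.
dim = 696-32 = 664


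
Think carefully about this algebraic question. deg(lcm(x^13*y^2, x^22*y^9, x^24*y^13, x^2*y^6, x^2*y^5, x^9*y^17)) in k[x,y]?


lcm = componentwise max:
x: max(13,22,24,2,2,9)=24
y: max(2,9,13,6,5,17)=17
Total=24+17=41


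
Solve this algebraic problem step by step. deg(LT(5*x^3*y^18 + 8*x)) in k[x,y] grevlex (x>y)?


LT: 5*x^3*y^18
deg_x=3, deg_y=18
Total=3+18=21


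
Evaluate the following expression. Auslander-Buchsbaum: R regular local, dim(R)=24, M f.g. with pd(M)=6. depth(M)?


pd+depth=depth(R)=24
depth=24-6=18


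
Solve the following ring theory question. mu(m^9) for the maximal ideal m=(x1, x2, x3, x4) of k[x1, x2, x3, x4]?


Graded Nakayama: mu(m^d) = dim_k (m^d/m^(d+1)) = #degree-9 monomials in 4 vars
C(n+d-1,d)=C(12,9)=220


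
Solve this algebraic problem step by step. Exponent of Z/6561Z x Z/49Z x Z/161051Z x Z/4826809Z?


Exponent = lcm of the cyclic orders; pairwise coprime => product.
3^8*7^2*11^5*13^6=6561*49*161051*4826809=249913465840689651


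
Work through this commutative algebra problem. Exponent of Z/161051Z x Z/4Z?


Exponent = lcm of the cyclic orders; pairwise coprime => product.
11^5*2^2=161051*4=644204


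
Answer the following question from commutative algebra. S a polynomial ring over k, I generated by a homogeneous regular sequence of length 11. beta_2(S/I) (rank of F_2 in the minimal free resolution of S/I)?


Regular sequence => Koszul complex is the minimal free resolution.
Syz_1 minimally generated by Koszul relations f_i*e_j - f_j*e_i (i<j): mu(Syz_1) = beta_2 = C(m,2) = m(m-1)/2
m=11
11*10/2 = 55


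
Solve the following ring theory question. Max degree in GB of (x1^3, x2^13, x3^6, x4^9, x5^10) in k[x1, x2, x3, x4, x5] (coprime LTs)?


Pure powers, coprime LTs => already GB.
Degrees: 3, 13, 6, 9, 10
Max=13


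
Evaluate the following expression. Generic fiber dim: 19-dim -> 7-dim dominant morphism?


dim(fiber)=dim(X)-dim(Y)=19-7=12


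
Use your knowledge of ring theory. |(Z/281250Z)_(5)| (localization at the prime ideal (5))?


5-primary part: 281250=5^6*18
Size=5^6=15625


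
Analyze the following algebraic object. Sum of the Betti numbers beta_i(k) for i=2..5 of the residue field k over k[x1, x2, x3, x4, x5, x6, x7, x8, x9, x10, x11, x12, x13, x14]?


Koszul resolution: beta_i(k)=C(n,i), n=14
C(14,2)=91, C(14,3)=364, C(14,4)=1001, C(14,5)=2002
Sum=3458


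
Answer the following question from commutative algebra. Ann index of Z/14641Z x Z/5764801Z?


Exponent = lcm of the cyclic orders; pairwise coprime => product.
11^4*7^8=14641*5764801=84402451441


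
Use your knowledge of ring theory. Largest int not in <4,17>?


gcd(4,17)=1 => F=ab-a-b=4*17-4-17=68-21=47


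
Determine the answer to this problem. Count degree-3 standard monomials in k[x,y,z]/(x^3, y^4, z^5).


Need i<3, j<4, k<5 with i+j+k=3.
For each i, j ranges over max(0,3-i-4)..min(3,3-i):
  i=0: j in [0,3] -> 4
  i=1: j in [0,2] -> 3
  i=2: j in [0,1] -> 2
H(3) = 4+3+2 = 9


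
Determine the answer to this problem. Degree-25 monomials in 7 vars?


C(d+n-1,n-1)=C(31,6)=736281


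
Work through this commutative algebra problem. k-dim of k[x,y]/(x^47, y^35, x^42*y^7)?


k[x,y]/I, I = (x^47, y^35, x^42*y^7)
Rect: 47x35=1645. Corner: (47-42)x(35-7)=140.
dim = 1645-140 = 1505


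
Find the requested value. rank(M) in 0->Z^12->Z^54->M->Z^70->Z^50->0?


Alt sum=0:
(-1)^0*12 + (-1)^1*54 + (-1)^2*? + (-1)^3*70 + (-1)^4*50=0
rank(M)=62


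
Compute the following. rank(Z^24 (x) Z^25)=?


rank(M(x)N) = rank(M)*rank(N)
24*25 = 600


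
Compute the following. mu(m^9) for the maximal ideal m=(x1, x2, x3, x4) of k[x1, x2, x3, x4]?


Graded Nakayama: mu(m^d) = dim_k (m^d/m^(d+1)) = #degree-9 monomials in 4 vars
C(n+d-1,d)=C(12,9)=220


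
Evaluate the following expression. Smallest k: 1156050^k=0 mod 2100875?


1156050^k mod 2100875:
k=1: 1156050
k=2: 980000
k=3: 643125
k=4: 1800750
k=5: 0
First zero at k = 5


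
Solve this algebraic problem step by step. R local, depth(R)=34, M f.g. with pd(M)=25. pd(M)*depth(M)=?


pd+depth=34
depth=34-25=9
pd*depth=25*9=225


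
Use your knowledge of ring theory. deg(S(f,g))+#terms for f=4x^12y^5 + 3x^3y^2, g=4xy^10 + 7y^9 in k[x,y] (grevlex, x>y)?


LT(f)=4x^12y^5, LT(g)=4xy^10
lcm(LM)=x^12y^10
S(f,g) (scaled by 16 to clear denominators) = 4y^5*f - 4x^11*g = -28x^11y^9 + 12x^3y^7
2 terms, deg 20.
20+2=22


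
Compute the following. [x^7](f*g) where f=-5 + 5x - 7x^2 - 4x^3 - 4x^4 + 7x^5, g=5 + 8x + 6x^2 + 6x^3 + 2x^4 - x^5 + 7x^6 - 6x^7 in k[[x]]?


[x^7] = sum a_i*b_j, i+j=7
  -5*-6=30
  5*7=35
  -7*-1=7
  -4*2=-8
  -4*6=-24
  7*6=42
Sum=82


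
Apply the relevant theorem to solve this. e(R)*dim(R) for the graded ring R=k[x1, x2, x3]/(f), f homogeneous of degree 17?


e(R)=deg(f)=17, dim(R)=3-1=2
e*dim=17*2=34


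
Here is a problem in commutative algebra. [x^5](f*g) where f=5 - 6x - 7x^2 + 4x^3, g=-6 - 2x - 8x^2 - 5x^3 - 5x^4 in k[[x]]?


[x^5] = sum a_i*b_j, i+j=5
  -6*-5=30
  -7*-5=35
  4*-8=-32
Sum=33


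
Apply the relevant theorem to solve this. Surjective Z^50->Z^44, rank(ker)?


rank(ker) = 50-44 = 6


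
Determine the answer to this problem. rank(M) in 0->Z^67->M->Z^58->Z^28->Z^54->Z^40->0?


Alt sum=0:
(-1)^0*67 + (-1)^1*? + (-1)^2*58 + (-1)^3*28 + (-1)^4*54 + (-1)^5*40=0
rank(M)=111


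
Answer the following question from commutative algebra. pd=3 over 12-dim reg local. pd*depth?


pd+depth=12
depth=12-3=9
pd*depth=3*9=27


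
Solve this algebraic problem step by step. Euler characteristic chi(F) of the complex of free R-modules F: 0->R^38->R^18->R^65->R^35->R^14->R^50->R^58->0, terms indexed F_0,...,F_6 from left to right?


chi = sum (-1)^i * rank:
(-1)^0*38=38
(-1)^1*18=-18
(-1)^2*65=65
(-1)^3*35=-35
(-1)^4*14=14
(-1)^5*50=-50
(-1)^6*58=58
chi=72


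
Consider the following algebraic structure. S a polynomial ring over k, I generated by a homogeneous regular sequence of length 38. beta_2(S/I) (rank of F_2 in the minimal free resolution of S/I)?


Regular sequence => Koszul complex is the minimal free resolution.
Syz_1 minimally generated by Koszul relations f_i*e_j - f_j*e_i (i<j): mu(Syz_1) = beta_2 = C(m,2) = m(m-1)/2
m=38
38*37/2 = 703


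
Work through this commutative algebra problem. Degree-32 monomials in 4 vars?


C(d+n-1,n-1)=C(35,3)=6545


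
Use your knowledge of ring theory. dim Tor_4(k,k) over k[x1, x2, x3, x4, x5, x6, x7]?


Koszul: C(n,i)=C(7,4)=35


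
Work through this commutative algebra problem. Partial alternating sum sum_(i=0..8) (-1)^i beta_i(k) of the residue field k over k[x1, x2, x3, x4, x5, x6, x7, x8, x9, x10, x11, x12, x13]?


Koszul resolution: beta_i(k)=C(n,i), n=13
sum_(i=0..p) (-1)^i C(n,i) = (-1)^p C(n-1,p)
(-1)^8*C(12,8) = (-1)^8*495 = 495


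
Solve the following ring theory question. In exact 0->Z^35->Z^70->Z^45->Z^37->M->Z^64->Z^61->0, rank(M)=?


Alt sum=0:
(-1)^0*35 + (-1)^1*70 + (-1)^2*45 + (-1)^3*37 + (-1)^4*? + (-1)^5*64 + (-1)^6*61=0
rank(M)=30


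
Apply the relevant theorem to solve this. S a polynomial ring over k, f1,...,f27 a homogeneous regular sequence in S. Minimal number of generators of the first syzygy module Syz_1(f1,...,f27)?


Regular sequence => Koszul complex is the minimal free resolution.
Syz_1 minimally generated by Koszul relations f_i*e_j - f_j*e_i (i<j): mu(Syz_1) = beta_2 = C(m,2) = m(m-1)/2
m=27
27*26/2 = 351


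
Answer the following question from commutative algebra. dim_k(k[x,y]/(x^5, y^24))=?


Basis: x^i*y^j, i<5, j<24
5*24=120


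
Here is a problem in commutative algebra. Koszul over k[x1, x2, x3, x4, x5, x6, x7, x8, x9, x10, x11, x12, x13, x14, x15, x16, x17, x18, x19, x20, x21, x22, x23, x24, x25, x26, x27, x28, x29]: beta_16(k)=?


C(n,i)=C(29,16)=67863915


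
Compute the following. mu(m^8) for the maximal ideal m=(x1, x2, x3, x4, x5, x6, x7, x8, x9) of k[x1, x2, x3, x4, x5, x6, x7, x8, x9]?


Graded Nakayama: mu(m^d) = dim_k (m^d/m^(d+1)) = #degree-8 monomials in 9 vars
C(n+d-1,d)=C(16,8)=12870


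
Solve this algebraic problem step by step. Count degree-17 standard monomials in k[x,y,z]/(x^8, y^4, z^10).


Need i<8, j<4, k<10 with i+j+k=17.
For each i, j ranges over max(0,17-i-9)..min(3,17-i):
  i=0: j in [8,3] -> 0
  i=1: j in [7,3] -> 0
  i=2: j in [6,3] -> 0
  i=3: j in [5,3] -> 0
  i=4: j in [4,3] -> 0
  i=5: j in [3,3] -> 1
  i=6: j in [2,3] -> 2
  i=7: j in [1,3] -> 3
H(17) = 0+0+0+0+0+1+2+3 = 6


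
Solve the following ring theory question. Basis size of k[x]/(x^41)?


Basis: 1,x,...,x^40
dim=41


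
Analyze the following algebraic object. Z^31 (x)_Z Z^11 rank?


rank(M(x)N) = rank(M)*rank(N)
31*11 = 341


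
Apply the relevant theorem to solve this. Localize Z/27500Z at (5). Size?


5-primary part: 27500=5^4*44
Size=5^4=625


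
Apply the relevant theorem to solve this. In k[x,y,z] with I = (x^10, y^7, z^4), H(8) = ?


Need i<10, j<7, k<4 with i+j+k=8.
For each i, j ranges over max(0,8-i-3)..min(6,8-i):
  i=0: j in [5,6] -> 2
  i=1: j in [4,6] -> 3
  i=2: j in [3,6] -> 4
  i=3: j in [2,5] -> 4
  i=4: j in [1,4] -> 4
  i=5: j in [0,3] -> 4
  i=6: j in [0,2] -> 3
  i=7: j in [0,1] -> 2
  i=8: j in [0,0] -> 1
H(8) = 2+3+4+4+4+4+3+2+1 = 27


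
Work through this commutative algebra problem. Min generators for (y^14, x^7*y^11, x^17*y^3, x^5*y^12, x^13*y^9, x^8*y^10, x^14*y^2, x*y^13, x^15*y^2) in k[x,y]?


Remove redundant (divisible by others).
x^15*y^2 redundant.
x^17*y^3 redundant.
Min: x^14*y^2, x^13*y^9, x^8*y^10, x^7*y^11, x^5*y^12, x*y^13, y^14
Count=7


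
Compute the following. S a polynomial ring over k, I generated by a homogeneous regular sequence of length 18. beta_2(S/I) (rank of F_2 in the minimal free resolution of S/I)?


Regular sequence => Koszul complex is the minimal free resolution.
Syz_1 minimally generated by Koszul relations f_i*e_j - f_j*e_i (i<j): mu(Syz_1) = beta_2 = C(m,2) = m(m-1)/2
m=18
18*17/2 = 153


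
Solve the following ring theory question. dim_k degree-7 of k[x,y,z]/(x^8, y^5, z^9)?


Need i<8, j<5, k<9 with i+j+k=7.
For each i, j ranges over max(0,7-i-8)..min(4,7-i):
  i=0: j in [0,4] -> 5
  i=1: j in [0,4] -> 5
  i=2: j in [0,4] -> 5
  i=3: j in [0,4] -> 5
  i=4: j in [0,3] -> 4
  i=5: j in [0,2] -> 3
  i=6: j in [0,1] -> 2
  i=7: j in [0,0] -> 1
H(7) = 5+5+5+5+4+3+2+1 = 30


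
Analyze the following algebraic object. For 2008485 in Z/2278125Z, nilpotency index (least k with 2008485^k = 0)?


2008485^k mod 2278125:
k=1: 2008485
k=2: 1648350
k=3: 1093500
k=4: 1822500
k=5: 0
First zero at k = 5


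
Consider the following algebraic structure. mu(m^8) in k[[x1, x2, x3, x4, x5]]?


C(n+d-1,d)=C(12,8)=495


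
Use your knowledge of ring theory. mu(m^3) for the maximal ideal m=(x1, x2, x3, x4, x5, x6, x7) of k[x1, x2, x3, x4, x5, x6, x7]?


Graded Nakayama: mu(m^d) = dim_k (m^d/m^(d+1)) = #degree-3 monomials in 7 vars
C(n+d-1,d)=C(9,3)=84


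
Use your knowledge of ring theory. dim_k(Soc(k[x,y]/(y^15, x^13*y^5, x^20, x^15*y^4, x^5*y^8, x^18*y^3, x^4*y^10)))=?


Socle = ann(m) = span of standard monomials u with x*u, y*u in I (staircase corners).
Minimal generators: x^20, x^18*y^3, x^15*y^4, x^13*y^5, x^5*y^8, x^4*y^10, y^15
Corners: x^3y^14, x^4y^9, x^12y^7, x^14y^4, x^17y^3, x^19y^2
Socle dim=6


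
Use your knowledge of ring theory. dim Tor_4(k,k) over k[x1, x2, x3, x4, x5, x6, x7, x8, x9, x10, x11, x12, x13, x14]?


Koszul: C(n,i)=C(14,4)=1001


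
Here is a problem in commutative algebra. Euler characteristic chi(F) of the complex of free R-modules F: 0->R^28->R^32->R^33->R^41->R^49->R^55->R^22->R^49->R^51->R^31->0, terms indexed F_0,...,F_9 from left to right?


chi = sum (-1)^i * rank:
(-1)^0*28=28
(-1)^1*32=-32
(-1)^2*33=33
(-1)^3*41=-41
(-1)^4*49=49
(-1)^5*55=-55
(-1)^6*22=22
(-1)^7*49=-49
(-1)^8*51=51
(-1)^9*31=-31
chi=-25


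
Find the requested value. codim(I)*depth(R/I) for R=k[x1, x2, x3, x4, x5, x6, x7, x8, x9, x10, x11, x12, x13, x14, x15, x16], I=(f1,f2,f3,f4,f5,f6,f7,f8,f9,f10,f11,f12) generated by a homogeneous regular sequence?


codim=12, depth=dim(R/I)=16-12=4
Product=12*4=48


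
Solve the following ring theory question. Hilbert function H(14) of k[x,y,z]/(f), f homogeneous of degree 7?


C(16,2)-C(9,2)=120-36=84


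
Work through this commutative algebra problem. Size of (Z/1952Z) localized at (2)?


2-primary part: 1952=2^5*61
Size=2^5=32


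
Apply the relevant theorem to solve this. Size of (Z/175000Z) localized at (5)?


5-primary part: 175000=5^5*56
Size=5^5=3125


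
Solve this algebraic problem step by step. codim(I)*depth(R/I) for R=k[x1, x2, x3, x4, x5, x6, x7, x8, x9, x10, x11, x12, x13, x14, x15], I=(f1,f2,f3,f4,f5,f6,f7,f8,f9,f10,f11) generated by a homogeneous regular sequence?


codim=11, depth=dim(R/I)=15-11=4
Product=11*4=44


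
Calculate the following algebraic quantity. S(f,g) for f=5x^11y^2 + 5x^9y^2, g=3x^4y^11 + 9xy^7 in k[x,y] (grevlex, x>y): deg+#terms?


LT(f)=5x^11y^2, LT(g)=3x^4y^11
lcm(LM)=x^11y^11
S(f,g) (scaled by 15 to clear denominators) = 3y^9*f - 5x^7*g = 15x^9y^11 - 45x^8y^7
2 terms, deg 20.
20+2=22


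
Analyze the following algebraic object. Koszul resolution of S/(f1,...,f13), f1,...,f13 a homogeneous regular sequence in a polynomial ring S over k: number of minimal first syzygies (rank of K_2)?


Regular sequence => Koszul complex is the minimal free resolution.
Syz_1 minimally generated by Koszul relations f_i*e_j - f_j*e_i (i<j): mu(Syz_1) = beta_2 = C(m,2) = m(m-1)/2
m=13
13*12/2 = 78


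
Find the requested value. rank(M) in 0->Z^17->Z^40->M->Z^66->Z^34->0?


Alt sum=0:
(-1)^0*17 + (-1)^1*40 + (-1)^2*? + (-1)^3*66 + (-1)^4*34=0
rank(M)=55


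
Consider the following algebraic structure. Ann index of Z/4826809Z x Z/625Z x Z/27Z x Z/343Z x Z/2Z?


Exponent = lcm of the cyclic orders; pairwise coprime => product.
13^6*5^4*3^3*7^3*2^1=4826809*625*27*343*2=55876347686250


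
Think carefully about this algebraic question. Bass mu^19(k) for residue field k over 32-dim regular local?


C(n,i)=C(32,19)=347373600


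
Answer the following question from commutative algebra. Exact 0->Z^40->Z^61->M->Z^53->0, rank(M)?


Alt sum=0:
(-1)^0*40 + (-1)^1*61 + (-1)^2*? + (-1)^3*53=0
rank(M)=74


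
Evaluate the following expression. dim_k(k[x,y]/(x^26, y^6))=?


Basis: x^i*y^j, i<26, j<6
26*6=156


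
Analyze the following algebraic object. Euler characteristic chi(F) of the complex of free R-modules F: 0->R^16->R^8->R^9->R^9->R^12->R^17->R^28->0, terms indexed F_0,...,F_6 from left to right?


chi = sum (-1)^i * rank:
(-1)^0*16=16
(-1)^1*8=-8
(-1)^2*9=9
(-1)^3*9=-9
(-1)^4*12=12
(-1)^5*17=-17
(-1)^6*28=28
chi=31


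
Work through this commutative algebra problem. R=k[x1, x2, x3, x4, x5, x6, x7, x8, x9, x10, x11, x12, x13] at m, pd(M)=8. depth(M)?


pd+depth=depth(R)=13
depth=13-8=5


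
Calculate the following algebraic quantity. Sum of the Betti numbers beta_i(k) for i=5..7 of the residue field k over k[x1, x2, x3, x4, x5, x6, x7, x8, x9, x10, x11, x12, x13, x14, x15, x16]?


Koszul resolution: beta_i(k)=C(n,i), n=16
C(16,5)=4368, C(16,6)=8008, C(16,7)=11440
Sum=23816


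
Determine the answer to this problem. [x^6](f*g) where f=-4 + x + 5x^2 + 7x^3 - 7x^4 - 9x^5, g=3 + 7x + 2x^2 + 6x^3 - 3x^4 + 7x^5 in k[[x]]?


[x^6] = sum a_i*b_j, i+j=6
  1*7=7
  5*-3=-15
  7*6=42
  -7*2=-14
  -9*7=-63
Sum=-43


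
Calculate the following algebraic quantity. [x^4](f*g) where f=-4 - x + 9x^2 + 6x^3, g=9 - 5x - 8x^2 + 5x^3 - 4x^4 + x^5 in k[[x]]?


[x^4] = sum a_i*b_j, i+j=4
  -4*-4=16
  -1*5=-5
  9*-8=-72
  6*-5=-30
Sum=-91


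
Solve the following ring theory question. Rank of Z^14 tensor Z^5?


rank(M(x)N) = rank(M)*rank(N)
14*5 = 70


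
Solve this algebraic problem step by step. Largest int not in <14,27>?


gcd(14,27)=1 => F=ab-a-b=14*27-14-27=378-41=337


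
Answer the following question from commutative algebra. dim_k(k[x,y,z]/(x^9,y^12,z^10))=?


Basis: x^iy^jz^k, i<9,j<12,k<10
9*12*10=1080


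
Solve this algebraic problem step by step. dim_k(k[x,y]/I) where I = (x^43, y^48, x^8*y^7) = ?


k[x,y]/I, I = (x^43, y^48, x^8*y^7)
Rect: 43x48=2064. Corner: (43-8)x(48-7)=1435.
dim = 2064-1435 = 629


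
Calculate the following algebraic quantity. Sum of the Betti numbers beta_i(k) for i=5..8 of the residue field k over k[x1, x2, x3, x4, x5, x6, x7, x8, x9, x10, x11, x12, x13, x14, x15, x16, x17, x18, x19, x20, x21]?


Koszul resolution: beta_i(k)=C(n,i), n=21
C(21,5)=20349, C(21,6)=54264, C(21,7)=116280, C(21,8)=203490
Sum=394383


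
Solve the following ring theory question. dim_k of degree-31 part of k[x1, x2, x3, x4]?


C(d+n-1,n-1)=C(34,3)=5984


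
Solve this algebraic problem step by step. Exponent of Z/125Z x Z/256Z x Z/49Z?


Exponent = lcm of the cyclic orders; pairwise coprime => product.
5^3*2^8*7^2=125*256*49=1568000


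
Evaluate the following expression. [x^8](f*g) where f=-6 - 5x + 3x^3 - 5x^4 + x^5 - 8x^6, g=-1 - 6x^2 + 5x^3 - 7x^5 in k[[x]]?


[x^8] = sum a_i*b_j, i+j=8
  3*-7=-21
  1*5=5
  -8*-6=48
Sum=32


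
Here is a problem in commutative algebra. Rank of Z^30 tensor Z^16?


rank(M(x)N) = rank(M)*rank(N)
30*16 = 480


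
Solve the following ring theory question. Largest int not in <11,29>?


gcd(11,29)=1 => F=ab-a-b=11*29-11-29=319-40=279


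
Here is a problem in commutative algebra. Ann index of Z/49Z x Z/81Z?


Exponent = lcm of the cyclic orders; pairwise coprime => product.
7^2*3^4=49*81=3969


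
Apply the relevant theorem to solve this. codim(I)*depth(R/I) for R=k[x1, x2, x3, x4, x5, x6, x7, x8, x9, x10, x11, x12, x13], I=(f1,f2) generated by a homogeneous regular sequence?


codim=2, depth=dim(R/I)=13-2=11
Product=2*11=22


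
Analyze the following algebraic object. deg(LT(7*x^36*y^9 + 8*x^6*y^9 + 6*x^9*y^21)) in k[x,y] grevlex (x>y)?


LT: 7*x^36*y^9
deg_x=36, deg_y=9
Total=36+9=45


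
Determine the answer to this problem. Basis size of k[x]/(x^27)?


Basis: 1,x,...,x^26
dim=27


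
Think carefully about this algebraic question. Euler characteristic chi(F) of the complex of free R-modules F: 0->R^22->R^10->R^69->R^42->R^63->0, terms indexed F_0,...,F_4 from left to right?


chi = sum (-1)^i * rank:
(-1)^0*22=22
(-1)^1*10=-10
(-1)^2*69=69
(-1)^3*42=-42
(-1)^4*63=63
chi=102


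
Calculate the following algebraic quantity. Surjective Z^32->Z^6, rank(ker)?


rank(ker) = 32-6 = 26


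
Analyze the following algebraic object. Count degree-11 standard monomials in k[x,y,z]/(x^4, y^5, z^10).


Need i<4, j<5, k<10 with i+j+k=11.
For each i, j ranges over max(0,11-i-9)..min(4,11-i):
  i=0: j in [2,4] -> 3
  i=1: j in [1,4] -> 4
  i=2: j in [0,4] -> 5
  i=3: j in [0,4] -> 5
H(11) = 3+4+5+5 = 17
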